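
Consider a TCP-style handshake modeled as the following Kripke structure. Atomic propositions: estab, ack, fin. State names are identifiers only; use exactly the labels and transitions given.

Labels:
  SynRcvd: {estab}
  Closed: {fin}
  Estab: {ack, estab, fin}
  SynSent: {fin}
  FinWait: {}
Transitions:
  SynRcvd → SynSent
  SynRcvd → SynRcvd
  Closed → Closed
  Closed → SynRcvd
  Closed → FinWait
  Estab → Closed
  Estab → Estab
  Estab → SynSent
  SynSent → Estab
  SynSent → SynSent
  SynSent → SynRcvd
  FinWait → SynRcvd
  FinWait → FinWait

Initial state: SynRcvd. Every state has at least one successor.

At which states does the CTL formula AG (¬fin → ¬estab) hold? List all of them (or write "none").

none

States satisfying ¬fin → ¬estab: {Closed, Estab, SynSent, FinWait}.
States satisfying AG (¬fin → ¬estab): ∅.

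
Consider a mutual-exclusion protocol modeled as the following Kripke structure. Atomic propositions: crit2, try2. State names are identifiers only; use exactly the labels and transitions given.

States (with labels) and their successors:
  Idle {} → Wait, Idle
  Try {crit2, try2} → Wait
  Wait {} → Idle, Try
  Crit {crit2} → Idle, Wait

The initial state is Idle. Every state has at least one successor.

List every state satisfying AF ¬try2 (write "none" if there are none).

States satisfying ¬try2: {Idle, Wait, Crit}.
States satisfying AF ¬try2: {Idle, Try, Wait, Crit}.

{Idle, Try, Wait, Crit}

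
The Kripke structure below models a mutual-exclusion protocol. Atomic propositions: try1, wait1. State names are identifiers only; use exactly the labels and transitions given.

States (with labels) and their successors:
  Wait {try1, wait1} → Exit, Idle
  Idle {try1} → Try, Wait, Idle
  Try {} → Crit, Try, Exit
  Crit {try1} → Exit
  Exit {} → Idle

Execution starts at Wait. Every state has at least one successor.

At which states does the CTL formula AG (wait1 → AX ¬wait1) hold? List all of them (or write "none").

{Wait, Idle, Try, Crit, Exit}

States satisfying wait1 → AX ¬wait1: {Wait, Idle, Try, Crit, Exit}.
States satisfying AG (wait1 → AX ¬wait1): {Wait, Idle, Try, Crit, Exit}.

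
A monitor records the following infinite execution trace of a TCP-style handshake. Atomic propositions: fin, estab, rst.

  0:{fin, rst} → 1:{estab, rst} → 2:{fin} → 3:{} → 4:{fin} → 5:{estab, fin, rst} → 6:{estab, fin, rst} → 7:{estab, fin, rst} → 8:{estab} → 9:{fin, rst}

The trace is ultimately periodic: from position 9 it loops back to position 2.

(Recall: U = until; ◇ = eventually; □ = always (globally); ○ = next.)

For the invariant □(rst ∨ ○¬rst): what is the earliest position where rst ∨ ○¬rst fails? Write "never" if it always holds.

4

Check rst ∨ ○¬rst at each position in order: 0 ✓, 1 ✓, 2 ✓, 3 ✓.
At position 4 the labels are {fin} and the next position 5 has {estab, fin, rst}, so rst ∨ ○¬rst is false there. This is the first violation.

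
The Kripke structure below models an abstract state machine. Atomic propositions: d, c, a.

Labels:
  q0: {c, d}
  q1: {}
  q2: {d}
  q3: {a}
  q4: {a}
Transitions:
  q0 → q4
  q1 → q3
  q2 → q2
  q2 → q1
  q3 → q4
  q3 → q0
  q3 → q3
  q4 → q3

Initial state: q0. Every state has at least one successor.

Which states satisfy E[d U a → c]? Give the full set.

States satisfying d: {q0, q2}.
States satisfying a → c: {q0, q1, q2}.
States satisfying E[d U a → c]: {q0, q1, q2}.

{q0, q1, q2}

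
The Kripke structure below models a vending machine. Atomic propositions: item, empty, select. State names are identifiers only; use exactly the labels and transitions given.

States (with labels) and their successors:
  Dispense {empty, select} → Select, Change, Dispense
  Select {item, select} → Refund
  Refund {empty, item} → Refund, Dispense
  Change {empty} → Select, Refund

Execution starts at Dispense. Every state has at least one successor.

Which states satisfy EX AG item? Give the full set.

States satisfying AG item: ∅.
States satisfying EX AG item: ∅.

none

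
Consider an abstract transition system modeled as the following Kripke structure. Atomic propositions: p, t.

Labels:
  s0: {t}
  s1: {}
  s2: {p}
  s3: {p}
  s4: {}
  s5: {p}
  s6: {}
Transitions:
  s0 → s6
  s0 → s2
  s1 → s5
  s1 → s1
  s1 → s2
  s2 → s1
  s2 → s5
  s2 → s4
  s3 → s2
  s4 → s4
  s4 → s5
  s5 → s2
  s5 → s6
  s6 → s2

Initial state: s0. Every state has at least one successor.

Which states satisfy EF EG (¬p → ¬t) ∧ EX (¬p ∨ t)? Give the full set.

States satisfying EG (¬p → ¬t): {s1, s2, s3, s4, s5, s6}.
States satisfying EF EG (¬p → ¬t): {s0, s1, s2, s3, s4, s5, s6}.
States satisfying ¬p ∨ t: {s0, s1, s4, s6}.
States satisfying EX (¬p ∨ t): {s0, s1, s2, s4, s5}.
States satisfying EF EG (¬p → ¬t) ∧ EX (¬p ∨ t): {s0, s1, s2, s4, s5}.

{s0, s1, s2, s4, s5}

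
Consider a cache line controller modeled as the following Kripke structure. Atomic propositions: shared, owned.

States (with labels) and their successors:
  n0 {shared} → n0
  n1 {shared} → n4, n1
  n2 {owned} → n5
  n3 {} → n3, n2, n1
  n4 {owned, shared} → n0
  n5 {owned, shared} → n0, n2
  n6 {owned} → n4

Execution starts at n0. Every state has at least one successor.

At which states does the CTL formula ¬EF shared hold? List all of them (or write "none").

States satisfying shared: {n0, n1, n4, n5}.
States satisfying EF shared: {n0, n1, n2, n3, n4, n5, n6}.
States satisfying ¬EF shared: ∅.

none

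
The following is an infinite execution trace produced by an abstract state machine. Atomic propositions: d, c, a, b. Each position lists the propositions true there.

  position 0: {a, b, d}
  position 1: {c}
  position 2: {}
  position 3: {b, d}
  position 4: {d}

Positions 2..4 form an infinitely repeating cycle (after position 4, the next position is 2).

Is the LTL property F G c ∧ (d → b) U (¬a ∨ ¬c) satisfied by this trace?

Violated

G c is false at every position 0..4, so it never becomes true and F G c fails.
Walking from position 0: ¬a ∨ ¬c first holds at position 0, and d → b holds at every earlier position along the way, so (d → b) U (¬a ∨ ¬c) holds.
At position 0: F G c is false; (d → b) U (¬a ∨ ¬c) is true; so F G c ∧ (d → b) U (¬a ∨ ¬c) is false.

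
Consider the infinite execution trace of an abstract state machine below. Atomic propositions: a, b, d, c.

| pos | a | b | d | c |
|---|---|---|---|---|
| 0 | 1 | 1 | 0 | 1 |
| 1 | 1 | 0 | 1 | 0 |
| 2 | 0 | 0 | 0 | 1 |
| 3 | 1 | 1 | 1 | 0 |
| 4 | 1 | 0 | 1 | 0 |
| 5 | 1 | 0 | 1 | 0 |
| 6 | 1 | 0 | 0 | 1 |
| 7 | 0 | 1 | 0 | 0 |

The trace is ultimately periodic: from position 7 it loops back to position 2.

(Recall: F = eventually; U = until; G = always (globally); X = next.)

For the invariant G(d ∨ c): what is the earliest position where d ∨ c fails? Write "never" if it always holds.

Check d ∨ c at each position in order: 0 ✓, 1 ✓, 2 ✓, 3 ✓, 4 ✓, 5 ✓, 6 ✓.
At position 7 the labels are {b}, so d ∨ c is false there. This is the first violation.

7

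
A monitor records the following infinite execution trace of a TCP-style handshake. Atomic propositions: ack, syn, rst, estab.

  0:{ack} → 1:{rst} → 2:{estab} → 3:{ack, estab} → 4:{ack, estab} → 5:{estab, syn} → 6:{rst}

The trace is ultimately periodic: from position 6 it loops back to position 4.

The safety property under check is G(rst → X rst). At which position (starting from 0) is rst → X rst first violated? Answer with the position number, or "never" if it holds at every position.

1

Check rst → X rst at each position in order: 0 ✓.
At position 1 the labels are {rst} and the next position 2 has {estab}, so rst → X rst is false there. This is the first violation.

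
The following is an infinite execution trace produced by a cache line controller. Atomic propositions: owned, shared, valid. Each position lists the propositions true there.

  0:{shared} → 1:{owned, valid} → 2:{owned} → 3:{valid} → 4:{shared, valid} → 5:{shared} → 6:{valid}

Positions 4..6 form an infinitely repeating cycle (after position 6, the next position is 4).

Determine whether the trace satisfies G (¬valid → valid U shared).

Violated

¬valid → valid U shared must hold at every position from 0 onward. It fails at position 2, so G (¬valid → valid U shared) is false.
Positions where ¬valid holds: 0, 2, 5.
Check valid U shared at each: 0→ok, 2→fails, 5→ok.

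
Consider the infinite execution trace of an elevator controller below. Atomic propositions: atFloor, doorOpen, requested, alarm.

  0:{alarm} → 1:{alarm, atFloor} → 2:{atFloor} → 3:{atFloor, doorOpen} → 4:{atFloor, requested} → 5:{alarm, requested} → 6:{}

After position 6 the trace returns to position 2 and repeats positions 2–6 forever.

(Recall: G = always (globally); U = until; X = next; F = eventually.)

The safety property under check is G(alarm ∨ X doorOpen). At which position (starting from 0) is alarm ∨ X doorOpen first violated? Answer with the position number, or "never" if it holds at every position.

3

Check alarm ∨ X doorOpen at each position in order: 0 ✓, 1 ✓, 2 ✓.
At position 3 the labels are {atFloor, doorOpen} and the next position 4 has {atFloor, requested}, so alarm ∨ X doorOpen is false there. This is the first violation.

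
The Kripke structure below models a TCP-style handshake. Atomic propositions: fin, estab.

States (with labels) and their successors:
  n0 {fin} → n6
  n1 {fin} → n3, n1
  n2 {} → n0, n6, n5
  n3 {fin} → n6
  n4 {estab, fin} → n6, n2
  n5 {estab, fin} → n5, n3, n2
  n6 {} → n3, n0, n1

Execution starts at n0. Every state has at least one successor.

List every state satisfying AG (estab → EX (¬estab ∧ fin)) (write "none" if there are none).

States satisfying estab → EX (¬estab ∧ fin): {n0, n1, n2, n3, n5, n6}.
States satisfying AG (estab → EX (¬estab ∧ fin)): {n0, n1, n2, n3, n5, n6}.

{n0, n1, n2, n3, n5, n6}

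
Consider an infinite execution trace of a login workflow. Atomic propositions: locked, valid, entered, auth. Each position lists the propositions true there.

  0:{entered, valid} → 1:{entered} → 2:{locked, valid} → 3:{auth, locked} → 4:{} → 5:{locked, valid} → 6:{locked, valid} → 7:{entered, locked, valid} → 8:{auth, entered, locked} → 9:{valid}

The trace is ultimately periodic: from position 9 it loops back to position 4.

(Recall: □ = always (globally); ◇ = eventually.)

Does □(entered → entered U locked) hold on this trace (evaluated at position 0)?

Holds

entered → entered U locked holds at every position 0..9, and those are all positions ever visited, so □(entered → entered U locked) holds.
Positions where entered holds: 0, 1, 7, 8.
Check entered U locked at each: 0→ok, 1→ok, 7→ok, 8→ok.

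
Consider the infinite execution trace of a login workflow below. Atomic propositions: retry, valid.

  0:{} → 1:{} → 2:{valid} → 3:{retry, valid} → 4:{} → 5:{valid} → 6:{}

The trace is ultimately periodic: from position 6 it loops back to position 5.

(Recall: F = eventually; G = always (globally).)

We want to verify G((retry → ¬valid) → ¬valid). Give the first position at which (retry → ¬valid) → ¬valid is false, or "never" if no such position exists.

Check (retry → ¬valid) → ¬valid at each position in order: 0 ✓, 1 ✓.
At position 2 the labels are {valid}, so (retry → ¬valid) → ¬valid is false there. This is the first violation.

2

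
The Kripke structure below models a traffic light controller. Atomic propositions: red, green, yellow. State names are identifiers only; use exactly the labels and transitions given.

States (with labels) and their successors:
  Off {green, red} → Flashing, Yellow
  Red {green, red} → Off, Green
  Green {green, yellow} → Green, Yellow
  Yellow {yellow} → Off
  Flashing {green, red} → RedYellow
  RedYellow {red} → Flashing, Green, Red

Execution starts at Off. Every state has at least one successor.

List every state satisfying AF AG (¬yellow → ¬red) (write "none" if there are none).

States satisfying AG (¬yellow → ¬red): ∅.
States satisfying AF AG (¬yellow → ¬red): ∅.

none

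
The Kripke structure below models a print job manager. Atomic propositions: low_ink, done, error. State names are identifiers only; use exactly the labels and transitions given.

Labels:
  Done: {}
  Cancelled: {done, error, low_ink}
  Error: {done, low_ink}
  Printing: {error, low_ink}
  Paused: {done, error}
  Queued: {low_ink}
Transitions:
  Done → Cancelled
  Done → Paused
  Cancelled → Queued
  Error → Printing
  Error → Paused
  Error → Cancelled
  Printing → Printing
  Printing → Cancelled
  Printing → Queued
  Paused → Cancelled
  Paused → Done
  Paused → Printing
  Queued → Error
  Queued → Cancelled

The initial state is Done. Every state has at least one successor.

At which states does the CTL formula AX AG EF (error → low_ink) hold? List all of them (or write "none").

States satisfying AG EF (error → low_ink): {Done, Cancelled, Error, Printing, Paused, Queued}.
States satisfying AX AG EF (error → low_ink): {Done, Cancelled, Error, Printing, Paused, Queued}.

{Done, Cancelled, Error, Printing, Paused, Queued}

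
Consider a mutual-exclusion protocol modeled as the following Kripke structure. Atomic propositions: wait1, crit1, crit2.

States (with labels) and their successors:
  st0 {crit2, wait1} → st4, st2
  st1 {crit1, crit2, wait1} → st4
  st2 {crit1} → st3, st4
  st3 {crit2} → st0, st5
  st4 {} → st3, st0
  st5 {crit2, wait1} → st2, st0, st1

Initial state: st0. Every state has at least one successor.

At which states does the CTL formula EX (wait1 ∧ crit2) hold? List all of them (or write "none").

States satisfying wait1 ∧ crit2: {st0, st1, st5}.
States satisfying EX (wait1 ∧ crit2): {st3, st4, st5}.

{st3, st4, st5}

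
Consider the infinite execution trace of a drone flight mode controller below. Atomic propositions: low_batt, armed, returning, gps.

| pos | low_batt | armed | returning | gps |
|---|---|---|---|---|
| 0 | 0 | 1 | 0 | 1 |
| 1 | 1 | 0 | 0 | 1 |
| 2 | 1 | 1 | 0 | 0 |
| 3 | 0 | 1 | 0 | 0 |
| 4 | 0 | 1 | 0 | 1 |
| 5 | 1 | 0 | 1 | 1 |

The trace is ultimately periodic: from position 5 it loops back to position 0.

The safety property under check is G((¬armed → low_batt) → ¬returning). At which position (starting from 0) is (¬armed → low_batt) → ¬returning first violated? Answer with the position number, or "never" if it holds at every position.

5

Check (¬armed → low_batt) → ¬returning at each position in order: 0 ✓, 1 ✓, 2 ✓, 3 ✓, 4 ✓.
At position 5 the labels are {gps, low_batt, returning}, so (¬armed → low_batt) → ¬returning is false there. This is the first violation.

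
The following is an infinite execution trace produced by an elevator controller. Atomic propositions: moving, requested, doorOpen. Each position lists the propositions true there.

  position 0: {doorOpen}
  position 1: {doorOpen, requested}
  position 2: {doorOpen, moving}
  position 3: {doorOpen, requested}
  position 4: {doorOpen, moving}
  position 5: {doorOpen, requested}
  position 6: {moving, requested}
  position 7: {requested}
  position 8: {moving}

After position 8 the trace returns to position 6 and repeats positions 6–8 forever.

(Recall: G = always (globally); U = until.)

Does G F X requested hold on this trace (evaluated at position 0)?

F X requested holds at every position 0..8, and those are all positions ever visited, so G F X requested holds.

Holds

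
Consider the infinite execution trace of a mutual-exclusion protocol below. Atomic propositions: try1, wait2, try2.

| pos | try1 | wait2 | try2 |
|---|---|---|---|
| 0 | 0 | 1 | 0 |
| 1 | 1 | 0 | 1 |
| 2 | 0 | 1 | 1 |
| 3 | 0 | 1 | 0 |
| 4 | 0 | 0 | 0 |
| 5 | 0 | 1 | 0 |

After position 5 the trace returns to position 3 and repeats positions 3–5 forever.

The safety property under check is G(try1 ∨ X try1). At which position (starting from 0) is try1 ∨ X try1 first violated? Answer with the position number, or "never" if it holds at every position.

Check try1 ∨ X try1 at each position in order: 0 ✓, 1 ✓.
At position 2 the labels are {try2, wait2} and the next position 3 has {wait2}, so try1 ∨ X try1 is false there. This is the first violation.

2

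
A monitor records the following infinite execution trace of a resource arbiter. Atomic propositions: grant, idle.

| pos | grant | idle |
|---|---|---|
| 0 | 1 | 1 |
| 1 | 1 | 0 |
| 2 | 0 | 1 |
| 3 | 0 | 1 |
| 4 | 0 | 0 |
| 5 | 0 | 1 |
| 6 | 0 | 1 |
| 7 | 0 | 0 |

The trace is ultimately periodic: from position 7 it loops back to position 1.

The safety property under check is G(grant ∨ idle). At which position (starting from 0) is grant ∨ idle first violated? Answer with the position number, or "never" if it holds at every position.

Check grant ∨ idle at each position in order: 0 ✓, 1 ✓, 2 ✓, 3 ✓.
At position 4 the labels are {}, so grant ∨ idle is false there. This is the first violation.

4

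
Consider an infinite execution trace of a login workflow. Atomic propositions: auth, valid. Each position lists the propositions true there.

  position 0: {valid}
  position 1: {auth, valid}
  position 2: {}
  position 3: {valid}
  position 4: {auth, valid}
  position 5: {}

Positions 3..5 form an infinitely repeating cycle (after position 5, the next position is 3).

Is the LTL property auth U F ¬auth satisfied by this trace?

Walking from position 0: F ¬auth first holds at position 0, and auth holds at every earlier position along the way, so auth U F ¬auth holds.

Satisfied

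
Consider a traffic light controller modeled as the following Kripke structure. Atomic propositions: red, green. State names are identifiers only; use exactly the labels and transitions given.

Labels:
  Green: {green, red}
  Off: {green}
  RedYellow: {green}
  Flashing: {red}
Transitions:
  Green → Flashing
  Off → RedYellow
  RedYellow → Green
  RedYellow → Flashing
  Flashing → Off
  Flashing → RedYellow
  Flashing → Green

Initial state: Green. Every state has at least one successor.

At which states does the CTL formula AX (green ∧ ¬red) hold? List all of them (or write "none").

{Off}

States satisfying green ∧ ¬red: {Off, RedYellow}.
States satisfying AX (green ∧ ¬red): {Off}.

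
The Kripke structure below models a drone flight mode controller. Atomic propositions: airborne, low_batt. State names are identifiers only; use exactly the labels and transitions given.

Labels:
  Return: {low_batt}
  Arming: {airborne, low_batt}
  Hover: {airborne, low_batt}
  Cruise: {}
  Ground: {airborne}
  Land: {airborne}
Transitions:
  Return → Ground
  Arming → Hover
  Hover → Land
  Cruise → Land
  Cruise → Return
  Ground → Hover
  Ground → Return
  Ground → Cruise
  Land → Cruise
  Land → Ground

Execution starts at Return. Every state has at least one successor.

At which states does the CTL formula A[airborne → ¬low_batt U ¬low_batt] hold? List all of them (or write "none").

States satisfying airborne → ¬low_batt: {Return, Cruise, Ground, Land}.
States satisfying ¬low_batt: {Cruise, Ground, Land}.
States satisfying A[airborne → ¬low_batt U ¬low_batt]: {Return, Cruise, Ground, Land}.

{Return, Cruise, Ground, Land}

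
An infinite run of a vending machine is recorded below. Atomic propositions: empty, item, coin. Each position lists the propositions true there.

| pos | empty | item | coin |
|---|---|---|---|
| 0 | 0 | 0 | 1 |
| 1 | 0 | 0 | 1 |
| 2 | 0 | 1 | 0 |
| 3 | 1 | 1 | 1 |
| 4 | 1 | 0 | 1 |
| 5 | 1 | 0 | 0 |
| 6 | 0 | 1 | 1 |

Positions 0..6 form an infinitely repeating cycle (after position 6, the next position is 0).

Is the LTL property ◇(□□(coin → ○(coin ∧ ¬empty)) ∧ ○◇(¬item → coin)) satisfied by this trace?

□□(coin → ○(coin ∧ ¬empty)) ∧ ○◇(¬item → coin) is false at every position 0..6, so it never becomes true and ◇(□□(coin → ○(coin ∧ ¬empty)) ∧ ○◇(¬item → coin)) fails.

No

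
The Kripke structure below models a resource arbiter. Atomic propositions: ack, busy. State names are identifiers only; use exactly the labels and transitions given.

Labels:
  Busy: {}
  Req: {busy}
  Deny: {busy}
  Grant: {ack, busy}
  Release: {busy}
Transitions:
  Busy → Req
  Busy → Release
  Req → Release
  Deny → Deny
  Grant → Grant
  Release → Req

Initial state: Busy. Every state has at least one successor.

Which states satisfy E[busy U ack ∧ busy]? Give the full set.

{Grant}

States satisfying busy: {Req, Deny, Grant, Release}.
States satisfying ack ∧ busy: {Grant}.
States satisfying E[busy U ack ∧ busy]: {Grant}.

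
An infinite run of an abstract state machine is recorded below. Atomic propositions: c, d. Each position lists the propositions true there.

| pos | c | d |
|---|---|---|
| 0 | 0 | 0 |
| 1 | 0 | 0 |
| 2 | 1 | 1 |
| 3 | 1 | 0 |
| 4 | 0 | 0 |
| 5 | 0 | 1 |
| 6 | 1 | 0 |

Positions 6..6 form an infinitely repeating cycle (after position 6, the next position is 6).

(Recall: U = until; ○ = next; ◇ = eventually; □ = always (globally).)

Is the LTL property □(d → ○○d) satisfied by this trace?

d → ○○d must hold at every position from 0 onward. It fails at position 2, so □(d → ○○d) is false.
Positions where d holds: 2, 5.
Check ○○d at each: 2→fails, 5→fails.

Violated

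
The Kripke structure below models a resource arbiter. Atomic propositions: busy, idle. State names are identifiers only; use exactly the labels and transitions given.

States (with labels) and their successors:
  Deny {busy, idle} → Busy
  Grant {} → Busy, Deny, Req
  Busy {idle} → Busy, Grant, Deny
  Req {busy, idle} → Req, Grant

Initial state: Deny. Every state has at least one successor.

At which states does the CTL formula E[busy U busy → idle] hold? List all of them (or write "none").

{Deny, Grant, Busy, Req}

States satisfying busy: {Deny, Req}.
States satisfying busy → idle: {Deny, Grant, Busy, Req}.
States satisfying E[busy U busy → idle]: {Deny, Grant, Busy, Req}.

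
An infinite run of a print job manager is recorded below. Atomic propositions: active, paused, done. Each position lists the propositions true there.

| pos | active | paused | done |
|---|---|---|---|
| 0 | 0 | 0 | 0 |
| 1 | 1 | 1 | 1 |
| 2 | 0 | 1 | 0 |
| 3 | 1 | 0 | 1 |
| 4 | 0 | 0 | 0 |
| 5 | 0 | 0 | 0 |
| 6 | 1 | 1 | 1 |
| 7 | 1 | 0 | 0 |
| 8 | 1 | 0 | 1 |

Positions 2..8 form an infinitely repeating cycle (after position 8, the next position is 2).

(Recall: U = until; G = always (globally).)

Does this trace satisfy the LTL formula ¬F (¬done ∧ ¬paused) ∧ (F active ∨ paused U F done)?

At position 0: ¬F (¬done ∧ ¬paused) is false; F active ∨ paused U F done is true; so ¬F (¬done ∧ ¬paused) ∧ (F active ∨ paused U F done) is false.

No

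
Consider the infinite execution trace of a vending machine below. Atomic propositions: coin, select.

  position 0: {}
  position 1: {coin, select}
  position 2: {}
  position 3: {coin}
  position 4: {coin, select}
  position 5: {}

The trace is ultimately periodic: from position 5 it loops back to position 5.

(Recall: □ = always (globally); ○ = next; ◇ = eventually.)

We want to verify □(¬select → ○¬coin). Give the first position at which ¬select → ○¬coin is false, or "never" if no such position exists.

0

At position 0 the labels are {} and the next position 1 has {coin, select}, so ¬select → ○¬coin is false there. This is the first violation.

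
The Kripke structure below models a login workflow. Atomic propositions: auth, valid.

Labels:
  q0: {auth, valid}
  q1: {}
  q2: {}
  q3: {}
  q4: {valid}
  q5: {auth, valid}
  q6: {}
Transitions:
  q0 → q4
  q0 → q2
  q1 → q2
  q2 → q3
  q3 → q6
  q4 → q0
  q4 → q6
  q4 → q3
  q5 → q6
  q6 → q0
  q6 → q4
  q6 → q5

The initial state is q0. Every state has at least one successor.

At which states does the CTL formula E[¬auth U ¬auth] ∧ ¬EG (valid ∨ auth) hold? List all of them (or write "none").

States satisfying ¬auth: {q1, q2, q3, q4, q6}.
States satisfying E[¬auth U ¬auth]: {q1, q2, q3, q4, q6}.
States satisfying valid ∨ auth: {q0, q4, q5}.
States satisfying EG (valid ∨ auth): {q0, q4}.
States satisfying ¬EG (valid ∨ auth): {q1, q2, q3, q5, q6}.
States satisfying E[¬auth U ¬auth] ∧ ¬EG (valid ∨ auth): {q1, q2, q3, q6}.

{q1, q2, q3, q6}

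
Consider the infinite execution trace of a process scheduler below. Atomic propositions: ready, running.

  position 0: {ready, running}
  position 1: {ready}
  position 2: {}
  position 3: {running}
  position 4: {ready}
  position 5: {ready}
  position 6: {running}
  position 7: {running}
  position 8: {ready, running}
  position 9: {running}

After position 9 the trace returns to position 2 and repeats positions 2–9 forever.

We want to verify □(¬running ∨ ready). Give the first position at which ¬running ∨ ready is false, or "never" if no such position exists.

Check ¬running ∨ ready at each position in order: 0 ✓, 1 ✓, 2 ✓.
At position 3 the labels are {running}, so ¬running ∨ ready is false there. This is the first violation.

3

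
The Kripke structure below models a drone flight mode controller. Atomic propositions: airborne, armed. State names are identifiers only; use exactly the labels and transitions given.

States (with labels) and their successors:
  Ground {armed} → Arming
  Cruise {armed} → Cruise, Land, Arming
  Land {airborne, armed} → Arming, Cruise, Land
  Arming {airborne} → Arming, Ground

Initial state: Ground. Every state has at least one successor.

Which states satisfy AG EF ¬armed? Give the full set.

States satisfying EF ¬armed: {Ground, Cruise, Land, Arming}.
States satisfying AG EF ¬armed: {Ground, Cruise, Land, Arming}.

{Ground, Cruise, Land, Arming}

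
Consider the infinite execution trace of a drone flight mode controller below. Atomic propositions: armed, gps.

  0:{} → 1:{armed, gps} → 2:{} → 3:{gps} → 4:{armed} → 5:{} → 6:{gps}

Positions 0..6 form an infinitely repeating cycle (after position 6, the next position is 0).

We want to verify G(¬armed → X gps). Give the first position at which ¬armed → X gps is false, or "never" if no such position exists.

Check ¬armed → X gps at each position in order: 0 ✓, 1 ✓, 2 ✓.
At position 3 the labels are {gps} and the next position 4 has {armed}, so ¬armed → X gps is false there. This is the first violation.

3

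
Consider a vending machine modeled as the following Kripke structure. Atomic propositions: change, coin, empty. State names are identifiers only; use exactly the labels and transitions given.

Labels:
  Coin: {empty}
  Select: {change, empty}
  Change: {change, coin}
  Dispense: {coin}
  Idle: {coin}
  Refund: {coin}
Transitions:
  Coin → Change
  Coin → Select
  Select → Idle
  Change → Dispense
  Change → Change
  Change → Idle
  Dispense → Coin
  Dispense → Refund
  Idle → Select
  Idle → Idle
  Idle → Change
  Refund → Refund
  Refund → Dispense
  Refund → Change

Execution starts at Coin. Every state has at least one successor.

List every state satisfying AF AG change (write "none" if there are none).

States satisfying AG change: ∅.
States satisfying AF AG change: ∅.

none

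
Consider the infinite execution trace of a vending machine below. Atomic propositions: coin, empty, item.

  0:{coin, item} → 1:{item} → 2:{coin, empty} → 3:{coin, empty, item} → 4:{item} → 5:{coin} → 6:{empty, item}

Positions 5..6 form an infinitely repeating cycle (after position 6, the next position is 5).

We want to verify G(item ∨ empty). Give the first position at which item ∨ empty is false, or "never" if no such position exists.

Check item ∨ empty at each position in order: 0 ✓, 1 ✓, 2 ✓, 3 ✓, 4 ✓.
At position 5 the labels are {coin}, so item ∨ empty is false there. This is the first violation.

5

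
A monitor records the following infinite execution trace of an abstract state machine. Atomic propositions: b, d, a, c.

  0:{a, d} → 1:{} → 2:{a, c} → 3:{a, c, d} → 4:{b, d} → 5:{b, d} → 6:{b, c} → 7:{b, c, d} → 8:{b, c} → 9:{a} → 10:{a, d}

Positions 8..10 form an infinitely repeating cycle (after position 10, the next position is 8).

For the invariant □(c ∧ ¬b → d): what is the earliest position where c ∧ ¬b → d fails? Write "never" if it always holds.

2

Check c ∧ ¬b → d at each position in order: 0 ✓, 1 ✓.
At position 2 the labels are {a, c}, so c ∧ ¬b → d is false there. This is the first violation.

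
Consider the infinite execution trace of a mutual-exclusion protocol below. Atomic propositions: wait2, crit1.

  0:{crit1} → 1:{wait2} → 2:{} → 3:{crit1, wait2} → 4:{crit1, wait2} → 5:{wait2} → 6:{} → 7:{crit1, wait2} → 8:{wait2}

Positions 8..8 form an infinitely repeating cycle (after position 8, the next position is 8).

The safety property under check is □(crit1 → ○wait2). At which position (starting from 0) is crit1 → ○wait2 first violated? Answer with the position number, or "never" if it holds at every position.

crit1 → ○wait2 holds at every position 0..8, and those are all the positions the trace ever visits, so the invariant □(crit1 → ○wait2) is never violated.

never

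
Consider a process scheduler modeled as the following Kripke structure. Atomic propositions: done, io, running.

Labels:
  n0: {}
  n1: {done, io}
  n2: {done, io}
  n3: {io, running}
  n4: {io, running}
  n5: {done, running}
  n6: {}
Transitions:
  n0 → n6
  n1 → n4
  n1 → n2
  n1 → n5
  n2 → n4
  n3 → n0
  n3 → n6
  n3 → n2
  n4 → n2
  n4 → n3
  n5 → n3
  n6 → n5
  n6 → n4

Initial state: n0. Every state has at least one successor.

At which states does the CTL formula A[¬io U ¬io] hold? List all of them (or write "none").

{n0, n5, n6}

States satisfying ¬io: {n0, n5, n6}.
States satisfying A[¬io U ¬io]: {n0, n5, n6}.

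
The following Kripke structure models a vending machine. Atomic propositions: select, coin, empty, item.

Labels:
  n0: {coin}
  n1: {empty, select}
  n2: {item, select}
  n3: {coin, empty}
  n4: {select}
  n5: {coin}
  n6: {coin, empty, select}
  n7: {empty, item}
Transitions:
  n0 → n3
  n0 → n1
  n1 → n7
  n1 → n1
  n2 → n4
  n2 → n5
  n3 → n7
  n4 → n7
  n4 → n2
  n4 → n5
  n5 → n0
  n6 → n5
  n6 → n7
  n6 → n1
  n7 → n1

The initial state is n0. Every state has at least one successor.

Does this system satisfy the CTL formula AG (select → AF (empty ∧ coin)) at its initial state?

States satisfying select → AF (empty ∧ coin): {n0, n3, n5, n6, n7}.
States satisfying AG (select → AF (empty ∧ coin)): ∅.
n1 is reachable from n0 and violates select → AF (empty ∧ coin), so AG fails at n0.
n0 ∉ Sat(AG (select → AF (empty ∧ coin))).

No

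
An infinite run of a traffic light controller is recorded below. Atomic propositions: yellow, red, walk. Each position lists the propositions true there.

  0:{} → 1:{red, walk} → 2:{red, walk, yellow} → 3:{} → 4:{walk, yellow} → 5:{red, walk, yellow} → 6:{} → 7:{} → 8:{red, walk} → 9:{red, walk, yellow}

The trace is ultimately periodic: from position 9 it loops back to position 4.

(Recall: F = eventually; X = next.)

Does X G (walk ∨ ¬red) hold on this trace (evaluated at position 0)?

The position after 0 is 1; G (walk ∨ ¬red) is true there.

Yes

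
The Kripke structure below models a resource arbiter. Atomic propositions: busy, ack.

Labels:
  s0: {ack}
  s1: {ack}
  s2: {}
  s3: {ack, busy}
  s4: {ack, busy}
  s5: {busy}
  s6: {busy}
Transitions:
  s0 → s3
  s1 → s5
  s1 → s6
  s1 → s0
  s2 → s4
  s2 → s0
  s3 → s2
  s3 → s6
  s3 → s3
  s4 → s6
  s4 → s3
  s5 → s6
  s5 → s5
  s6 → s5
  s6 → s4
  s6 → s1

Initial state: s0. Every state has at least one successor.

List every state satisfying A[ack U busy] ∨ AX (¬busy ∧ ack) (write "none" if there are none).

States satisfying ack: {s0, s1, s3, s4}.
States satisfying busy: {s3, s4, s5, s6}.
States satisfying A[ack U busy]: {s0, s1, s3, s4, s5, s6}.
States satisfying ¬busy ∧ ack: {s0, s1}.
States satisfying AX (¬busy ∧ ack): ∅.
States satisfying A[ack U busy] ∨ AX (¬busy ∧ ack): {s0, s1, s3, s4, s5, s6}.

{s0, s1, s3, s4, s5, s6}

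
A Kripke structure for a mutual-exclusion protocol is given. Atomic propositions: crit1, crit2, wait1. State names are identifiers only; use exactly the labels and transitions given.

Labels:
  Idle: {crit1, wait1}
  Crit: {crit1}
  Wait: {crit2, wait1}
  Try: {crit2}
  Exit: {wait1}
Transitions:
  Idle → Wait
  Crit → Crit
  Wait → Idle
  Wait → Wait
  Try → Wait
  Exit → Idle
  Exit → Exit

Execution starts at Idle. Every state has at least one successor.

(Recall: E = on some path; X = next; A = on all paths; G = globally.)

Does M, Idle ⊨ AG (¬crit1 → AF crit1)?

States satisfying ¬crit1 → AF crit1: {Idle, Crit}.
States satisfying AG (¬crit1 → AF crit1): {Crit}.
Wait is reachable from Idle and violates ¬crit1 → AF crit1, so AG fails at Idle.
Idle ∉ Sat(AG (¬crit1 → AF crit1)).

Violated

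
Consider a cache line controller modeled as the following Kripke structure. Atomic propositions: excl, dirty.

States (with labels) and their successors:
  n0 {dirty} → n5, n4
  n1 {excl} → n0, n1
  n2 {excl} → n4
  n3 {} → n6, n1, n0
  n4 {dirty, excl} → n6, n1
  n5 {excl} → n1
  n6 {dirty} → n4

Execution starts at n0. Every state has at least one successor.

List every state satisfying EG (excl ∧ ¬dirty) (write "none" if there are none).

{n1, n5}

States satisfying excl ∧ ¬dirty: {n1, n2, n5}.
States satisfying EG (excl ∧ ¬dirty): {n1, n5}.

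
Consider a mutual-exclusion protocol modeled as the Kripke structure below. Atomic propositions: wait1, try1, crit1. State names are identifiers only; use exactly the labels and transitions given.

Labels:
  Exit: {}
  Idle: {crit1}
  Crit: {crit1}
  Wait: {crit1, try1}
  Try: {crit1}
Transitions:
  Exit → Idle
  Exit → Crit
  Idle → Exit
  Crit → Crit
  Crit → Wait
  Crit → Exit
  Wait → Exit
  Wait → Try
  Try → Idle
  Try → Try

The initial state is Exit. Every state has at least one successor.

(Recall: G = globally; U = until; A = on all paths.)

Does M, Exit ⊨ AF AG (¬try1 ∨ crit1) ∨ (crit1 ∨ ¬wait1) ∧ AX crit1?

States satisfying AG (¬try1 ∨ crit1): {Exit, Idle, Crit, Wait, Try}.
States satisfying AF AG (¬try1 ∨ crit1): {Exit, Idle, Crit, Wait, Try}.
States satisfying ¬wait1: {Exit, Idle, Crit, Wait, Try}.
States satisfying crit1 ∨ ¬wait1: {Exit, Idle, Crit, Wait, Try}.
States satisfying crit1: {Idle, Crit, Wait, Try}.
States satisfying AX crit1: {Exit, Try}.
States satisfying (crit1 ∨ ¬wait1) ∧ AX crit1: {Exit, Try}.
States satisfying AF AG (¬try1 ∨ crit1) ∨ (crit1 ∨ ¬wait1) ∧ AX crit1: {Exit, Idle, Crit, Wait, Try}.
Exit ∈ Sat(AF AG (¬try1 ∨ crit1) ∨ (crit1 ∨ ¬wait1) ∧ AX crit1).

Satisfied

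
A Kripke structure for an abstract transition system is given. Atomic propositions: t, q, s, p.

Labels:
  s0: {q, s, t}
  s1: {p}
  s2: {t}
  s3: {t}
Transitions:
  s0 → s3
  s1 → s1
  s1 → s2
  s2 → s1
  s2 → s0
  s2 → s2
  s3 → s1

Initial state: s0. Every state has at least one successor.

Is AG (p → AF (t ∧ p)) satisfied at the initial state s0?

No

States satisfying p → AF (t ∧ p): {s0, s2, s3}.
States satisfying AG (p → AF (t ∧ p)): ∅.
s1 is reachable from s0 and violates p → AF (t ∧ p), so AG fails at s0.
s0 ∉ Sat(AG (p → AF (t ∧ p))).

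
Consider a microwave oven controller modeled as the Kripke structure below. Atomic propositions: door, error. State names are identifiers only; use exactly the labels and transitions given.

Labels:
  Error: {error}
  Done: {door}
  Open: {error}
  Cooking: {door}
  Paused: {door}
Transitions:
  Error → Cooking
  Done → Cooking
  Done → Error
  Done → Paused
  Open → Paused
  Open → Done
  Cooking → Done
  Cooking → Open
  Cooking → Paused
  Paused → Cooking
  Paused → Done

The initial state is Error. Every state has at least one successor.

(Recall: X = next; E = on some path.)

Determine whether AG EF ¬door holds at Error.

States satisfying EF ¬door: {Error, Done, Open, Cooking, Paused}.
States satisfying AG EF ¬door: {Error, Done, Open, Cooking, Paused}.
Every state reachable from Error satisfies EF ¬door.
Error ∈ Sat(AG EF ¬door).

Holds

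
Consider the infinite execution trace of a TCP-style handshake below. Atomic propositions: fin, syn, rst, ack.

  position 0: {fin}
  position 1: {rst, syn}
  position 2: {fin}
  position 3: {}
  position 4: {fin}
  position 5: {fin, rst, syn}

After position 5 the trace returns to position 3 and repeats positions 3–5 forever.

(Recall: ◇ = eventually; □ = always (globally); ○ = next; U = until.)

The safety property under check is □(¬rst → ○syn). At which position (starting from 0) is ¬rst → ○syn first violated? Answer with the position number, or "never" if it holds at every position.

Check ¬rst → ○syn at each position in order: 0 ✓, 1 ✓.
At position 2 the labels are {fin} and the next position 3 has {}, so ¬rst → ○syn is false there. This is the first violation.

2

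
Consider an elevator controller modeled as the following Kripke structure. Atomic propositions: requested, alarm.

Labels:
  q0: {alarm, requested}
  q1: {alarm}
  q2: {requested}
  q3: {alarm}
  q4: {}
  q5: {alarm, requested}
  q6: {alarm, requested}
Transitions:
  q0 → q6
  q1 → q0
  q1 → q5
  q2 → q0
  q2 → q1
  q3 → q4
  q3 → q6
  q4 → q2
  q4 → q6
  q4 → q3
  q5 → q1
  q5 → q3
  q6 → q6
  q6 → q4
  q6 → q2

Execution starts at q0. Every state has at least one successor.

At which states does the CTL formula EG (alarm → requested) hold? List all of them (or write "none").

{q0, q2, q4, q6}

States satisfying alarm → requested: {q0, q2, q4, q5, q6}.
States satisfying EG (alarm → requested): {q0, q2, q4, q6}.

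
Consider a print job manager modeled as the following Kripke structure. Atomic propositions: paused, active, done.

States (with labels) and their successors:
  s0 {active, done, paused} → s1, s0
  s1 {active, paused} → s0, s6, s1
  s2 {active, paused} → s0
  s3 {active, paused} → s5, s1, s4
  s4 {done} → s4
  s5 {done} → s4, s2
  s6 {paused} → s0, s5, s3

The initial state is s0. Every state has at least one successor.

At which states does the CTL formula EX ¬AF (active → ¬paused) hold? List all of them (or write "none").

States satisfying ¬AF (active → ¬paused): {s0, s1, s2, s3}.
States satisfying EX ¬AF (active → ¬paused): {s0, s1, s2, s3, s5, s6}.

{s0, s1, s2, s3, s5, s6}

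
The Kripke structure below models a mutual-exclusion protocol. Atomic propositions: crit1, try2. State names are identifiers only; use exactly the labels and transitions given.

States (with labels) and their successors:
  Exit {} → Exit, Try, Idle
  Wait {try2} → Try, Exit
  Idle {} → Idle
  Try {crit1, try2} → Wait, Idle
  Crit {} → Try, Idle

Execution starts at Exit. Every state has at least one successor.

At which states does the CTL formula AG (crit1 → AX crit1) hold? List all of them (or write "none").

{Idle}

States satisfying crit1 → AX crit1: {Exit, Wait, Idle, Crit}.
States satisfying AG (crit1 → AX crit1): {Idle}.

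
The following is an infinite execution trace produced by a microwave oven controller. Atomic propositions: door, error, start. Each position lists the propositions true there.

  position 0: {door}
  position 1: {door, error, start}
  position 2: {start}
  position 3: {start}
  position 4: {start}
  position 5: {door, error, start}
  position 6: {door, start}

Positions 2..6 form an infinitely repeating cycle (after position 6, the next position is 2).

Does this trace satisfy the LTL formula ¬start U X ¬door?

Holds

Walking from position 0: X ¬door first holds at position 1, and ¬start holds at every earlier position along the way, so ¬start U X ¬door holds.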